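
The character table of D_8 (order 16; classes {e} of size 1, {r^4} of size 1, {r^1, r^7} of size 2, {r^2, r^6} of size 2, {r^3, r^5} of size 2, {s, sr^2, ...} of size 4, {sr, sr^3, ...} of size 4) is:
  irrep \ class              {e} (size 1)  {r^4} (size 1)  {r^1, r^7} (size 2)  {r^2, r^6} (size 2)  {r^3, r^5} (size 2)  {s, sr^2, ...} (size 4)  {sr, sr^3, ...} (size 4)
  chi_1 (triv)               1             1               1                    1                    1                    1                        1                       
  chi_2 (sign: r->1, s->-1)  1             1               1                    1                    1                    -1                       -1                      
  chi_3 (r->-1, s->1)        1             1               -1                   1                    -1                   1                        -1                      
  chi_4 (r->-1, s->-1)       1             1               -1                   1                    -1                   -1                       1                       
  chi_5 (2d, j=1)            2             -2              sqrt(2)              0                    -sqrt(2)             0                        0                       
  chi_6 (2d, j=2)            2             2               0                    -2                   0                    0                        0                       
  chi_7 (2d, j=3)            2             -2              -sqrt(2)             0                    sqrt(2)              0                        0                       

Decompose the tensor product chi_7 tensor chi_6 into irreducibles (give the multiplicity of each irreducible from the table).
chi_7 tensor chi_6 = chi_5 + chi_7 (all other irreducibles have multiplicity 0).

Explanation: The character of a tensor product is the pointwise product (chi_7 * chi_6)(C) = chi_7(C) * chi_6(C):
  {e}: (2)*(2), {r^4}: (-2)*(2), {r^1, r^7}: (-sqrt(2))*(0), {r^2, r^6}: (0)*(-2), {r^3, r^5}: (sqrt(2))*(0), {s, sr^2, ...}: (0)*(0), {sr, sr^3, ...}: (0)*(0)
so (chi_7 * chi_6) takes values
  {e} -> 4, {r^4} -> -4, {r^1, r^7} -> 0, {r^2, r^6} -> 0, {r^3, r^5} -> 0, {s, sr^2, ...} -> 0, {sr, sr^3, ...} -> 0.
Now take the inner product of this character with each irreducible chi from the table, <chi_7*chi_6, chi> = (1/16) sum_C |C| (chi_7*chi_6)(C) conj(chi(C)):
  <chi_7*chi_6, chi_1> = (1/16)[1*(4)*conj(1) + 1*(-4)*conj(1) + 2*(0)*conj(1) + 2*(0)*conj(1) + 2*(0)*conj(1) + 4*(0)*conj(1) + 4*(0)*conj(1)]
      = (1/16)[(4) + (-4) + (0) + (0) + (0) + (0) + (0)] = 0/16 = 0
  <chi_7*chi_6, chi_2> = (1/16)[1*(4)*conj(1) + 1*(-4)*conj(1) + 2*(0)*conj(1) + 2*(0)*conj(1) + 2*(0)*conj(1) + 4*(0)*conj(-1) + 4*(0)*conj(-1)]
      = (1/16)[(4) + (-4) + (0) + (0) + (0) + (0) + (0)] = 0/16 = 0
  <chi_7*chi_6, chi_3> = (1/16)[1*(4)*conj(1) + 1*(-4)*conj(1) + 2*(0)*conj(-1) + 2*(0)*conj(1) + 2*(0)*conj(-1) + 4*(0)*conj(1) + 4*(0)*conj(-1)]
      = (1/16)[(4) + (-4) + (0) + (0) + (0) + (0) + (0)] = 0/16 = 0
  <chi_7*chi_6, chi_4> = (1/16)[1*(4)*conj(1) + 1*(-4)*conj(1) + 2*(0)*conj(-1) + 2*(0)*conj(1) + 2*(0)*conj(-1) + 4*(0)*conj(-1) + 4*(0)*conj(1)]
      = (1/16)[(4) + (-4) + (0) + (0) + (0) + (0) + (0)] = 0/16 = 0
  <chi_7*chi_6, chi_5> = (1/16)[1*(4)*conj(2) + 1*(-4)*conj(-2) + 2*(0)*conj(sqrt(2)) + 2*(0)*conj(0) + 2*(0)*conj(-sqrt(2)) + 4*(0)*conj(0) + 4*(0)*conj(0)]
      = (1/16)[(8) + (8) + (0) + (0) + (0) + (0) + (0)] = 16/16 = 1
  <chi_7*chi_6, chi_6> = (1/16)[1*(4)*conj(2) + 1*(-4)*conj(2) + 2*(0)*conj(0) + 2*(0)*conj(-2) + 2*(0)*conj(0) + 4*(0)*conj(0) + 4*(0)*conj(0)]
      = (1/16)[(8) + (-8) + (0) + (0) + (0) + (0) + (0)] = 0/16 = 0
  <chi_7*chi_6, chi_7> = (1/16)[1*(4)*conj(2) + 1*(-4)*conj(-2) + 2*(0)*conj(-sqrt(2)) + 2*(0)*conj(0) + 2*(0)*conj(sqrt(2)) + 4*(0)*conj(0) + 4*(0)*conj(0)]
      = (1/16)[(8) + (8) + (0) + (0) + (0) + (0) + (0)] = 16/16 = 1
Hence the multiplicities are chi_5: 1, chi_7: 1. Dimension check: dim(chi_7)*dim(chi_6) = 2*2 = 4 and sum (mult * dim) = 1*2 + 1*2 = 4.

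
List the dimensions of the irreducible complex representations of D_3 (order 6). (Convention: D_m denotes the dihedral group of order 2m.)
Dimensions: 1, 1, 2

Derivation: There are 3 irreducibles (= number of conjugacy classes). Their dimensions d_i satisfy sum d_i^2 = |G| = 6: 1 + 1 + 4 = 6.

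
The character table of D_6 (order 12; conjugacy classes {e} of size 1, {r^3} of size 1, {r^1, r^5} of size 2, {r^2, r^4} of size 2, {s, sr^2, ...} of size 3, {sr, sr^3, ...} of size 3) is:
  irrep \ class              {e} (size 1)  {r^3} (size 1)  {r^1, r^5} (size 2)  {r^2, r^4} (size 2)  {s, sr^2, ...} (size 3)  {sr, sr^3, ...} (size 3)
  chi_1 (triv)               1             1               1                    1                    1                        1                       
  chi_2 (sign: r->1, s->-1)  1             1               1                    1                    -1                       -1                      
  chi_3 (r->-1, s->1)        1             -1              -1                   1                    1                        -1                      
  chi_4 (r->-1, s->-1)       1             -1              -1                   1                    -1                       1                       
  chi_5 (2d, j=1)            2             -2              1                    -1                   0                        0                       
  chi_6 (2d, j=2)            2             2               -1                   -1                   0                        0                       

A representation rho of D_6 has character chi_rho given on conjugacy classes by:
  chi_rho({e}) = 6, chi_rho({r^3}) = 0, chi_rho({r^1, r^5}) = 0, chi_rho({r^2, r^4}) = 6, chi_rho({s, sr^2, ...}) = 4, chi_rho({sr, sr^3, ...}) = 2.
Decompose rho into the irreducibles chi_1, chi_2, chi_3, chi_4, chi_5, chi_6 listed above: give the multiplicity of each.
Multiplicities: chi_1: 3, chi_2: 0, chi_3: 2, chi_4: 1, chi_5: 0, chi_6: 0.

Working: Use <chi_rho, chi> = (1/|G|) sum_C |C| * chi_rho(C) * conj(chi(C)) with |G| = 12 for each irreducible chi in the table:
  <chi_rho, chi_1> = (1/12)[1*(6)*conj(1) + 1*(0)*conj(1) + 2*(0)*conj(1) + 2*(6)*conj(1) + 3*(4)*conj(1) + 3*(2)*conj(1)]
      = (1/12)[(6) + (0) + (0) + (12) + (12) + (6)] = 36/12 = 3
  <chi_rho, chi_2> = (1/12)[1*(6)*conj(1) + 1*(0)*conj(1) + 2*(0)*conj(1) + 2*(6)*conj(1) + 3*(4)*conj(-1) + 3*(2)*conj(-1)]
      = (1/12)[(6) + (0) + (0) + (12) + (-12) + (-6)] = 0/12 = 0
  <chi_rho, chi_3> = (1/12)[1*(6)*conj(1) + 1*(0)*conj(-1) + 2*(0)*conj(-1) + 2*(6)*conj(1) + 3*(4)*conj(1) + 3*(2)*conj(-1)]
      = (1/12)[(6) + (0) + (0) + (12) + (12) + (-6)] = 24/12 = 2
  <chi_rho, chi_4> = (1/12)[1*(6)*conj(1) + 1*(0)*conj(-1) + 2*(0)*conj(-1) + 2*(6)*conj(1) + 3*(4)*conj(-1) + 3*(2)*conj(1)]
      = (1/12)[(6) + (0) + (0) + (12) + (-12) + (6)] = 12/12 = 1
  <chi_rho, chi_5> = (1/12)[1*(6)*conj(2) + 1*(0)*conj(-2) + 2*(0)*conj(1) + 2*(6)*conj(-1) + 3*(4)*conj(0) + 3*(2)*conj(0)]
      = (1/12)[(12) + (0) + (0) + (-12) + (0) + (0)] = 0/12 = 0
  <chi_rho, chi_6> = (1/12)[1*(6)*conj(2) + 1*(0)*conj(2) + 2*(0)*conj(-1) + 2*(6)*conj(-1) + 3*(4)*conj(0) + 3*(2)*conj(0)]
      = (1/12)[(12) + (0) + (0) + (-12) + (0) + (0)] = 0/12 = 0
Dimension check: dim(rho) = sum (mult * dim) = 3*1 + 0*1 + 2*1 + 1*1 + 0*2 + 0*2 = 6 = chi_rho(e) = 6.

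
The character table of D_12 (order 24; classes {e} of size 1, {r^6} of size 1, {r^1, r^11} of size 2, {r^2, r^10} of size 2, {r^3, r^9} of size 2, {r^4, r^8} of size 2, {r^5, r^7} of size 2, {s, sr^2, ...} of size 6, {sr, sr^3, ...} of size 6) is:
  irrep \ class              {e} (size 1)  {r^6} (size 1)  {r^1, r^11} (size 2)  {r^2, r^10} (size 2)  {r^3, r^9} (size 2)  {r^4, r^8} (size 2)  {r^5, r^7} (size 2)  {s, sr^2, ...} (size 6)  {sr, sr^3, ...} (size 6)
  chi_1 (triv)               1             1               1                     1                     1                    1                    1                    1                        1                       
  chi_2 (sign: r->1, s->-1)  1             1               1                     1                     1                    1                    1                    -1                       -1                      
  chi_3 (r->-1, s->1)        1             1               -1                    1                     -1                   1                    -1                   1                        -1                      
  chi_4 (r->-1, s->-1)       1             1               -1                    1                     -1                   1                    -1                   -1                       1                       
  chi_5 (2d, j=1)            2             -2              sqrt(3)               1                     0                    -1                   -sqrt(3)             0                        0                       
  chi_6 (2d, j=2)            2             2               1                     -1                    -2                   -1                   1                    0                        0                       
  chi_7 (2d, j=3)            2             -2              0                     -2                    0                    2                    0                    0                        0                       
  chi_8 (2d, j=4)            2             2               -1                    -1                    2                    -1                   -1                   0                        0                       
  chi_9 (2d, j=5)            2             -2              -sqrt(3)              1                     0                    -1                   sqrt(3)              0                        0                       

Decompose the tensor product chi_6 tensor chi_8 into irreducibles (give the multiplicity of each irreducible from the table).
chi_6 tensor chi_8 = chi_3 + chi_4 + chi_6 (all other irreducibles have multiplicity 0).

Why: The character of a tensor product is the pointwise product (chi_6 * chi_8)(C) = chi_6(C) * chi_8(C):
  {e}: (2)*(2), {r^6}: (2)*(2), {r^1, r^11}: (1)*(-1), {r^2, r^10}: (-1)*(-1), {r^3, r^9}: (-2)*(2), {r^4, r^8}: (-1)*(-1), {r^5, r^7}: (1)*(-1), {s, sr^2, ...}: (0)*(0), {sr, sr^3, ...}: (0)*(0)
so (chi_6 * chi_8) takes values
  {e} -> 4, {r^6} -> 4, {r^1, r^11} -> -1, {r^2, r^10} -> 1, {r^3, r^9} -> -4, {r^4, r^8} -> 1, {r^5, r^7} -> -1, {s, sr^2, ...} -> 0, {sr, sr^3, ...} -> 0.
Now take the inner product of this character with each irreducible chi from the table, <chi_6*chi_8, chi> = (1/24) sum_C |C| (chi_6*chi_8)(C) conj(chi(C)):
  <chi_6*chi_8, chi_1> = (1/24)[1*(4)*conj(1) + 1*(4)*conj(1) + 2*(-1)*conj(1) + 2*(1)*conj(1) + 2*(-4)*conj(1) + 2*(1)*conj(1) + 2*(-1)*conj(1) + 6*(0)*conj(1) + 6*(0)*conj(1)]
      = (1/24)[(4) + (4) + (-2) + (2) + (-8) + (2) + (-2) + (0) + (0)] = 0/24 = 0
  <chi_6*chi_8, chi_2> = (1/24)[1*(4)*conj(1) + 1*(4)*conj(1) + 2*(-1)*conj(1) + 2*(1)*conj(1) + 2*(-4)*conj(1) + 2*(1)*conj(1) + 2*(-1)*conj(1) + 6*(0)*conj(-1) + 6*(0)*conj(-1)]
      = (1/24)[(4) + (4) + (-2) + (2) + (-8) + (2) + (-2) + (0) + (0)] = 0/24 = 0
  <chi_6*chi_8, chi_3> = (1/24)[1*(4)*conj(1) + 1*(4)*conj(1) + 2*(-1)*conj(-1) + 2*(1)*conj(1) + 2*(-4)*conj(-1) + 2*(1)*conj(1) + 2*(-1)*conj(-1) + 6*(0)*conj(1) + 6*(0)*conj(-1)]
      = (1/24)[(4) + (4) + (2) + (2) + (8) + (2) + (2) + (0) + (0)] = 24/24 = 1
  <chi_6*chi_8, chi_4> = (1/24)[1*(4)*conj(1) + 1*(4)*conj(1) + 2*(-1)*conj(-1) + 2*(1)*conj(1) + 2*(-4)*conj(-1) + 2*(1)*conj(1) + 2*(-1)*conj(-1) + 6*(0)*conj(-1) + 6*(0)*conj(1)]
      = (1/24)[(4) + (4) + (2) + (2) + (8) + (2) + (2) + (0) + (0)] = 24/24 = 1
  <chi_6*chi_8, chi_5> = (1/24)[1*(4)*conj(2) + 1*(4)*conj(-2) + 2*(-1)*conj(sqrt(3)) + 2*(1)*conj(1) + 2*(-4)*conj(0) + 2*(1)*conj(-1) + 2*(-1)*conj(-sqrt(3)) + 6*(0)*conj(0) + 6*(0)*conj(0)]
      = (1/24)[(8) + (-8) + (-2*sqrt(3)) + (2) + (0) + (-2) + (2*sqrt(3)) + (0) + (0)] = 0/24 = 0
  <chi_6*chi_8, chi_6> = (1/24)[1*(4)*conj(2) + 1*(4)*conj(2) + 2*(-1)*conj(1) + 2*(1)*conj(-1) + 2*(-4)*conj(-2) + 2*(1)*conj(-1) + 2*(-1)*conj(1) + 6*(0)*conj(0) + 6*(0)*conj(0)]
      = (1/24)[(8) + (8) + (-2) + (-2) + (16) + (-2) + (-2) + (0) + (0)] = 24/24 = 1
  <chi_6*chi_8, chi_7> = (1/24)[1*(4)*conj(2) + 1*(4)*conj(-2) + 2*(-1)*conj(0) + 2*(1)*conj(-2) + 2*(-4)*conj(0) + 2*(1)*conj(2) + 2*(-1)*conj(0) + 6*(0)*conj(0) + 6*(0)*conj(0)]
      = (1/24)[(8) + (-8) + (0) + (-4) + (0) + (4) + (0) + (0) + (0)] = 0/24 = 0
  <chi_6*chi_8, chi_8> = (1/24)[1*(4)*conj(2) + 1*(4)*conj(2) + 2*(-1)*conj(-1) + 2*(1)*conj(-1) + 2*(-4)*conj(2) + 2*(1)*conj(-1) + 2*(-1)*conj(-1) + 6*(0)*conj(0) + 6*(0)*conj(0)]
      = (1/24)[(8) + (8) + (2) + (-2) + (-16) + (-2) + (2) + (0) + (0)] = 0/24 = 0
  <chi_6*chi_8, chi_9> = (1/24)[1*(4)*conj(2) + 1*(4)*conj(-2) + 2*(-1)*conj(-sqrt(3)) + 2*(1)*conj(1) + 2*(-4)*conj(0) + 2*(1)*conj(-1) + 2*(-1)*conj(sqrt(3)) + 6*(0)*conj(0) + 6*(0)*conj(0)]
      = (1/24)[(8) + (-8) + (2*sqrt(3)) + (2) + (0) + (-2) + (-2*sqrt(3)) + (0) + (0)] = 0/24 = 0
Hence the multiplicities are chi_3: 1, chi_4: 1, chi_6: 1. Dimension check: dim(chi_6)*dim(chi_8) = 2*2 = 4 and sum (mult * dim) = 1*1 + 1*1 + 1*2 = 4.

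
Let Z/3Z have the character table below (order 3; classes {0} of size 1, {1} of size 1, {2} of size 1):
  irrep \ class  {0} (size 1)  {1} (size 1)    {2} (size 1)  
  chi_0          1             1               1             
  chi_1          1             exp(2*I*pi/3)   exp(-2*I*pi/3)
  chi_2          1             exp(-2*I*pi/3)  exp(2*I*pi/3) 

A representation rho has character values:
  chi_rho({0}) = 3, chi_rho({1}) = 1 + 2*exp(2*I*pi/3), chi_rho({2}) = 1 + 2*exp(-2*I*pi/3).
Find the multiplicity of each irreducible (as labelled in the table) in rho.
Multiplicities: chi_0: 1, chi_1: 2, chi_2: 0.

Explanation: Use <chi_rho, chi> = (1/|G|) sum_C |C| * chi_rho(C) * conj(chi(C)) with |G| = 3 for each irreducible chi in the table:
  <chi_rho, chi_0> = (1/3)[1*(3)*conj(1) + 1*(1 + 2*exp(2*I*pi/3))*conj(1) + 1*(1 + 2*exp(-2*I*pi/3))*conj(1)]
      = (1/3)[(3) + (1 + 2*exp(2*I*pi/3)) + (1 + 2*exp(-2*I*pi/3))] = 3/3 = 1
  <chi_rho, chi_1> = (1/3)[1*(3)*conj(1) + 1*(1 + 2*exp(2*I*pi/3))*conj(exp(2*I*pi/3)) + 1*(1 + 2*exp(-2*I*pi/3))*conj(exp(-2*I*pi/3))]
      = (1/3)[(3) + (2 + exp(-2*I*pi/3)) + (2 + exp(2*I*pi/3))] = 6/3 = 2
  <chi_rho, chi_2> = (1/3)[1*(3)*conj(1) + 1*(1 + 2*exp(2*I*pi/3))*conj(exp(-2*I*pi/3)) + 1*(1 + 2*exp(-2*I*pi/3))*conj(exp(2*I*pi/3))]
      = (1/3)[(3) + (2*exp(-2*I*pi/3) + exp(2*I*pi/3)) + (exp(-2*I*pi/3) + 2*exp(2*I*pi/3))] = 0/3 = 0
(Exp terms are combined using exp(i*s)*conj(exp(i*t)) = exp(i*(s-t)), and sums of them are collapsed using the identity that for every m > 1 the m distinct m-th roots of unity sum to 0, e.g. 1 + exp(2*I*pi/3) + exp(-2*I*pi/3) = 0.)
Dimension check: dim(rho) = sum (mult * dim) = 1*1 + 2*1 + 0*1 = 3 = chi_rho(e) = 3.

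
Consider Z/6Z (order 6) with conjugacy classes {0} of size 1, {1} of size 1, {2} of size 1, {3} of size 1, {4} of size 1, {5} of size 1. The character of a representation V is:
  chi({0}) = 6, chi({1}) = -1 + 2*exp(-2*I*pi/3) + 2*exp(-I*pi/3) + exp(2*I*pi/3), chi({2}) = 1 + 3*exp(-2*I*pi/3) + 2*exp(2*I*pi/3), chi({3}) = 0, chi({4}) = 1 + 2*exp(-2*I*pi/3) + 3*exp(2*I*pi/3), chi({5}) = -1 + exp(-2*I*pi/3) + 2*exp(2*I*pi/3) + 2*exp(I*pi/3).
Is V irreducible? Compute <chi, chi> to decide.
Not irreducible (reducible): <chi, chi> = 10 > 1.

Working: <chi, chi> = (1/|G|) sum_C |C| * |chi(C)|^2 = (1/6)[1*|6|^2 + 1*|-1 + 2*exp(-2*I*pi/3) + 2*exp(-I*pi/3) + exp(2*I*pi/3)|^2 + 1*|1 + 3*exp(-2*I*pi/3) + 2*exp(2*I*pi/3)|^2 + 1*|0|^2 + 1*|1 + 2*exp(-2*I*pi/3) + 3*exp(2*I*pi/3)|^2 + 1*|-1 + exp(-2*I*pi/3) + 2*exp(2*I*pi/3) + 2*exp(I*pi/3)|^2]
  = (1/6)[(36) + (9) + (3) + (0) + (3) + (9)] = 60/6 = 10.
(Exp terms are combined using exp(i*s)*conj(exp(i*t)) = exp(i*(s-t)), and sums of them are collapsed using the identity that for every m > 1 the m distinct m-th roots of unity sum to 0, e.g. 1 + exp(2*I*pi/3) + exp(-2*I*pi/3) = 0.)
A character is irreducible iff <chi, chi> = 1, so this representation is reducible.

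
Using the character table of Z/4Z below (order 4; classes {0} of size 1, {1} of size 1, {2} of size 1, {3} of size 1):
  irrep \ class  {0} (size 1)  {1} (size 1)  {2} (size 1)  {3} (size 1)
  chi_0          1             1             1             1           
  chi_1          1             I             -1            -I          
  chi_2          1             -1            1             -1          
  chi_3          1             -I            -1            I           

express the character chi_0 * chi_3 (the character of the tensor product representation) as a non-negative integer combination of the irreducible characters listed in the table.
chi_0 tensor chi_3 = chi_3 (all other irreducibles have multiplicity 0).

Details: The character of a tensor product is the pointwise product (chi_0 * chi_3)(C) = chi_0(C) * chi_3(C):
  {0}: (1)*(1), {1}: (1)*(-I), {2}: (1)*(-1), {3}: (1)*(I)
so (chi_0 * chi_3) takes values
  {0} -> 1, {1} -> -I, {2} -> -1, {3} -> I.
Now take the inner product of this character with each irreducible chi from the table, <chi_0*chi_3, chi> = (1/4) sum_C |C| (chi_0*chi_3)(C) conj(chi(C)):
  <chi_0*chi_3, chi_0> = (1/4)[1*(1)*conj(1) + 1*(-I)*conj(1) + 1*(-1)*conj(1) + 1*(I)*conj(1)]
      = (1/4)[(1) + (-I) + (-1) + (I)] = 0/4 = 0
  <chi_0*chi_3, chi_1> = (1/4)[1*(1)*conj(1) + 1*(-I)*conj(I) + 1*(-1)*conj(-1) + 1*(I)*conj(-I)]
      = (1/4)[(1) + (-1) + (1) + (-1)] = 0/4 = 0
  <chi_0*chi_3, chi_2> = (1/4)[1*(1)*conj(1) + 1*(-I)*conj(-1) + 1*(-1)*conj(1) + 1*(I)*conj(-1)]
      = (1/4)[(1) + (I) + (-1) + (-I)] = 0/4 = 0
  <chi_0*chi_3, chi_3> = (1/4)[1*(1)*conj(1) + 1*(-I)*conj(-I) + 1*(-1)*conj(-1) + 1*(I)*conj(I)]
      = (1/4)[(1) + (1) + (1) + (1)] = 4/4 = 1
(Exp terms are combined using exp(i*s)*conj(exp(i*t)) = exp(i*(s-t)), and sums of them are collapsed using the identity that for every m > 1 the m distinct m-th roots of unity sum to 0, e.g. 1 + exp(2*I*pi/3) + exp(-2*I*pi/3) = 0.)
Hence the multiplicities are chi_3: 1. Dimension check: dim(chi_0)*dim(chi_3) = 1*1 = 1 and sum (mult * dim) = 1*1 = 1.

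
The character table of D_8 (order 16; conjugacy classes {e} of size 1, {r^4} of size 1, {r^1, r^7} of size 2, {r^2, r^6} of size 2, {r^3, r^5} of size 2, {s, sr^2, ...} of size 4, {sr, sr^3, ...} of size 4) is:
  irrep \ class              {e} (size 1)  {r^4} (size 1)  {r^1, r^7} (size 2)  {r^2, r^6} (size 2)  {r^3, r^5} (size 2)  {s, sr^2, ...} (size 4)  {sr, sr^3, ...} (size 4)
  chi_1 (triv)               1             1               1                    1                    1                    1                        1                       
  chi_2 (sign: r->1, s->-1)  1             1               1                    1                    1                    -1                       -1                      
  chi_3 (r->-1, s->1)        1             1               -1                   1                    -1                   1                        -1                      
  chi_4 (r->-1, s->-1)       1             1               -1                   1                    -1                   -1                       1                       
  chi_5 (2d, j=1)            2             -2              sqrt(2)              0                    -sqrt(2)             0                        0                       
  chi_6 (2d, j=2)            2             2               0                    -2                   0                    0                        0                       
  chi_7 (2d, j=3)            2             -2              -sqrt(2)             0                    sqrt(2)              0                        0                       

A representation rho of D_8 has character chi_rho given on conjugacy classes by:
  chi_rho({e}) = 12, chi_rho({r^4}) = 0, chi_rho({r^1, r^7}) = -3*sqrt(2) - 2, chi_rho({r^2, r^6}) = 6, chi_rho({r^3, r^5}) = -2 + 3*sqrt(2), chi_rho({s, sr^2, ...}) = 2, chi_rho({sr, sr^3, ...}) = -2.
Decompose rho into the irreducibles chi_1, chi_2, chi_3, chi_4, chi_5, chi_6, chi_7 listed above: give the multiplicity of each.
Multiplicities: chi_1: 1, chi_2: 1, chi_3: 3, chi_4: 1, chi_5: 0, chi_6: 0, chi_7: 3.

Argument: Use <chi_rho, chi> = (1/|G|) sum_C |C| * chi_rho(C) * conj(chi(C)) with |G| = 16 for each irreducible chi in the table:
  <chi_rho, chi_1> = (1/16)[1*(12)*conj(1) + 1*(0)*conj(1) + 2*(-3*sqrt(2) - 2)*conj(1) + 2*(6)*conj(1) + 2*(-2 + 3*sqrt(2))*conj(1) + 4*(2)*conj(1) + 4*(-2)*conj(1)]
      = (1/16)[(12) + (0) + (-6*sqrt(2) - 4) + (12) + (-4 + 6*sqrt(2)) + (8) + (-8)] = 16/16 = 1
  <chi_rho, chi_2> = (1/16)[1*(12)*conj(1) + 1*(0)*conj(1) + 2*(-3*sqrt(2) - 2)*conj(1) + 2*(6)*conj(1) + 2*(-2 + 3*sqrt(2))*conj(1) + 4*(2)*conj(-1) + 4*(-2)*conj(-1)]
      = (1/16)[(12) + (0) + (-6*sqrt(2) - 4) + (12) + (-4 + 6*sqrt(2)) + (-8) + (8)] = 16/16 = 1
  <chi_rho, chi_3> = (1/16)[1*(12)*conj(1) + 1*(0)*conj(1) + 2*(-3*sqrt(2) - 2)*conj(-1) + 2*(6)*conj(1) + 2*(-2 + 3*sqrt(2))*conj(-1) + 4*(2)*conj(1) + 4*(-2)*conj(-1)]
      = (1/16)[(12) + (0) + (4 + 6*sqrt(2)) + (12) + (4 - 6*sqrt(2)) + (8) + (8)] = 48/16 = 3
  <chi_rho, chi_4> = (1/16)[1*(12)*conj(1) + 1*(0)*conj(1) + 2*(-3*sqrt(2) - 2)*conj(-1) + 2*(6)*conj(1) + 2*(-2 + 3*sqrt(2))*conj(-1) + 4*(2)*conj(-1) + 4*(-2)*conj(1)]
      = (1/16)[(12) + (0) + (4 + 6*sqrt(2)) + (12) + (4 - 6*sqrt(2)) + (-8) + (-8)] = 16/16 = 1
  <chi_rho, chi_5> = (1/16)[1*(12)*conj(2) + 1*(0)*conj(-2) + 2*(-3*sqrt(2) - 2)*conj(sqrt(2)) + 2*(6)*conj(0) + 2*(-2 + 3*sqrt(2))*conj(-sqrt(2)) + 4*(2)*conj(0) + 4*(-2)*conj(0)]
      = (1/16)[(24) + (0) + (-12 - 4*sqrt(2)) + (0) + (-12 + 4*sqrt(2)) + (0) + (0)] = 0/16 = 0
  <chi_rho, chi_6> = (1/16)[1*(12)*conj(2) + 1*(0)*conj(2) + 2*(-3*sqrt(2) - 2)*conj(0) + 2*(6)*conj(-2) + 2*(-2 + 3*sqrt(2))*conj(0) + 4*(2)*conj(0) + 4*(-2)*conj(0)]
      = (1/16)[(24) + (0) + (0) + (-24) + (0) + (0) + (0)] = 0/16 = 0
  <chi_rho, chi_7> = (1/16)[1*(12)*conj(2) + 1*(0)*conj(-2) + 2*(-3*sqrt(2) - 2)*conj(-sqrt(2)) + 2*(6)*conj(0) + 2*(-2 + 3*sqrt(2))*conj(sqrt(2)) + 4*(2)*conj(0) + 4*(-2)*conj(0)]
      = (1/16)[(24) + (0) + (4*sqrt(2) + 12) + (0) + (12 - 4*sqrt(2)) + (0) + (0)] = 48/16 = 3
Dimension check: dim(rho) = sum (mult * dim) = 1*1 + 1*1 + 3*1 + 1*1 + 0*2 + 0*2 + 3*2 = 12 = chi_rho(e) = 12.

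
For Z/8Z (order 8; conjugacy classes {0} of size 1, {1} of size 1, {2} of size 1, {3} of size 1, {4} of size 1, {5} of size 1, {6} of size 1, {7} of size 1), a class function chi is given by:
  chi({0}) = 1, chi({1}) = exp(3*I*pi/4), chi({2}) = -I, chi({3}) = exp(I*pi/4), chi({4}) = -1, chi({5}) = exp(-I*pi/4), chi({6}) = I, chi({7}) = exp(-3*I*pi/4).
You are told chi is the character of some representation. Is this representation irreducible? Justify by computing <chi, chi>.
Irreducible: <chi, chi> = 1.

Argument: <chi, chi> = (1/|G|) sum_C |C| * |chi(C)|^2 = (1/8)[1*|1|^2 + 1*|exp(3*I*pi/4)|^2 + 1*|-I|^2 + 1*|exp(I*pi/4)|^2 + 1*|-1|^2 + 1*|exp(-I*pi/4)|^2 + 1*|I|^2 + 1*|exp(-3*I*pi/4)|^2]
  = (1/8)[(1) + (1) + (1) + (1) + (1) + (1) + (1) + (1)] = 8/8 = 1.
(Exp terms are combined using exp(i*s)*conj(exp(i*t)) = exp(i*(s-t)), and sums of them are collapsed using the identity that for every m > 1 the m distinct m-th roots of unity sum to 0, e.g. 1 + exp(2*I*pi/3) + exp(-2*I*pi/3) = 0.)
A character is irreducible iff <chi, chi> = 1, so this representation is irreducible.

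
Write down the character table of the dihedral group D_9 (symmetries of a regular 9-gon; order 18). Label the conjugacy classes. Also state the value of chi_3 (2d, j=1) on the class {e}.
Conjugacy classes: {e} of size 1, {r^1, r^8} of size 2, {r^2, r^7} of size 2, {r^3, r^6} of size 2, {r^4, r^5} of size 2, {s, sr, ..., sr^8} of size 9.
Character table:
  irrep \ class              {e} (size 1)  {r^1, r^8} (size 2)  {r^2, r^7} (size 2)  {r^3, r^6} (size 2)  {r^4, r^5} (size 2)  {s, sr, ..., sr^8} (size 9)
  chi_1 (triv)               1             1                    1                    1                    1                    1                          
  chi_2 (sign: r->1, s->-1)  1             1                    1                    1                    1                    -1                         
  chi_3 (2d, j=1)            2             2*cos(2*pi/9)        2*cos(4*pi/9)        -1                   -2*cos(pi/9)         0                          
  chi_4 (2d, j=2)            2             2*cos(4*pi/9)        -2*cos(pi/9)         -1                   2*cos(2*pi/9)        0                          
  chi_5 (2d, j=3)            2             -1                   -1                   2                    -1                   0                          
  chi_6 (2d, j=4)            2             -2*cos(pi/9)         2*cos(2*pi/9)        -1                   2*cos(4*pi/9)        0                          

Spot check: chi_3 (2d, j=1) on {e} = 2.

Why: D_9 has order 2*9 = 18 with 6 conjugacy classes, hence 6 irreducibles. Sum of squared dims 1 + 1 + 4 + 4 + 4 + 4 = 18 = |G|. Linear characters come from the abelianisation; the 2-dimensional irreps have character r^k -> 2*cos(2*pi*j*k/9), reflections -> 0.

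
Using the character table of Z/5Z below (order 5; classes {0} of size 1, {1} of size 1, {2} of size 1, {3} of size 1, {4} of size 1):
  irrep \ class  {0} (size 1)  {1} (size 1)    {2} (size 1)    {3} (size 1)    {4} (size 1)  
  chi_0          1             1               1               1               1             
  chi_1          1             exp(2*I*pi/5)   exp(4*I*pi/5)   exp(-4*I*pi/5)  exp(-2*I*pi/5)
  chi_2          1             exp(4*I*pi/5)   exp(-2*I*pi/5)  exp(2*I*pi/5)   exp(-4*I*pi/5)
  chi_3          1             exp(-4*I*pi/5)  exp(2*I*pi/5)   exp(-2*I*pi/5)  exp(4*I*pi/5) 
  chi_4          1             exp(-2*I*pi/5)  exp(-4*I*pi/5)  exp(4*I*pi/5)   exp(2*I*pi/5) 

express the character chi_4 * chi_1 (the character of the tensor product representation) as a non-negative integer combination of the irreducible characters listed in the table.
chi_4 tensor chi_1 = chi_0 (all other irreducibles have multiplicity 0).

Derivation: The character of a tensor product is the pointwise product (chi_4 * chi_1)(C) = chi_4(C) * chi_1(C):
  {0}: (1)*(1), {1}: (exp(-2*I*pi/5))*(exp(2*I*pi/5)), {2}: (exp(-4*I*pi/5))*(exp(4*I*pi/5)), {3}: (exp(4*I*pi/5))*(exp(-4*I*pi/5)), {4}: (exp(2*I*pi/5))*(exp(-2*I*pi/5))
so (chi_4 * chi_1) takes values
  {0} -> 1, {1} -> 1, {2} -> 1, {3} -> 1, {4} -> 1.
Now take the inner product of this character with each irreducible chi from the table, <chi_4*chi_1, chi> = (1/5) sum_C |C| (chi_4*chi_1)(C) conj(chi(C)):
  <chi_4*chi_1, chi_0> = (1/5)[1*(1)*conj(1) + 1*(1)*conj(1) + 1*(1)*conj(1) + 1*(1)*conj(1) + 1*(1)*conj(1)]
      = (1/5)[(1) + (1) + (1) + (1) + (1)] = 5/5 = 1
  <chi_4*chi_1, chi_1> = (1/5)[1*(1)*conj(1) + 1*(1)*conj(exp(2*I*pi/5)) + 1*(1)*conj(exp(4*I*pi/5)) + 1*(1)*conj(exp(-4*I*pi/5)) + 1*(1)*conj(exp(-2*I*pi/5))]
      = (1/5)[(1) + (exp(-2*I*pi/5)) + (exp(-4*I*pi/5)) + (exp(4*I*pi/5)) + (exp(2*I*pi/5))] = 0/5 = 0
  <chi_4*chi_1, chi_2> = (1/5)[1*(1)*conj(1) + 1*(1)*conj(exp(4*I*pi/5)) + 1*(1)*conj(exp(-2*I*pi/5)) + 1*(1)*conj(exp(2*I*pi/5)) + 1*(1)*conj(exp(-4*I*pi/5))]
      = (1/5)[(1) + (exp(-4*I*pi/5)) + (exp(2*I*pi/5)) + (exp(-2*I*pi/5)) + (exp(4*I*pi/5))] = 0/5 = 0
  <chi_4*chi_1, chi_3> = (1/5)[1*(1)*conj(1) + 1*(1)*conj(exp(-4*I*pi/5)) + 1*(1)*conj(exp(2*I*pi/5)) + 1*(1)*conj(exp(-2*I*pi/5)) + 1*(1)*conj(exp(4*I*pi/5))]
      = (1/5)[(1) + (exp(4*I*pi/5)) + (exp(-2*I*pi/5)) + (exp(2*I*pi/5)) + (exp(-4*I*pi/5))] = 0/5 = 0
  <chi_4*chi_1, chi_4> = (1/5)[1*(1)*conj(1) + 1*(1)*conj(exp(-2*I*pi/5)) + 1*(1)*conj(exp(-4*I*pi/5)) + 1*(1)*conj(exp(4*I*pi/5)) + 1*(1)*conj(exp(2*I*pi/5))]
      = (1/5)[(1) + (exp(2*I*pi/5)) + (exp(4*I*pi/5)) + (exp(-4*I*pi/5)) + (exp(-2*I*pi/5))] = 0/5 = 0
(Exp terms are combined using exp(i*s)*conj(exp(i*t)) = exp(i*(s-t)), and sums of them are collapsed using the identity that for every m > 1 the m distinct m-th roots of unity sum to 0, e.g. 1 + exp(2*I*pi/3) + exp(-2*I*pi/3) = 0.)
Hence the multiplicities are chi_0: 1. Dimension check: dim(chi_4)*dim(chi_1) = 1*1 = 1 and sum (mult * dim) = 1*1 = 1.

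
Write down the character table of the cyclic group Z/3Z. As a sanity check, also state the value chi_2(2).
Character table of Z/3Z (irreps indexed chi_0,...,chi_2 with chi_k(m) = zeta_3^(k*m), zeta_3 = exp(2*pi*i/3)):
  irrep \ class  {0} (size 1)  {1} (size 1)    {2} (size 1)  
  chi_0          1             1               1             
  chi_1          1             exp(2*I*pi/3)   exp(-2*I*pi/3)
  chi_2          1             exp(-2*I*pi/3)  exp(2*I*pi/3) 

Spot check: chi_2(2) = zeta_3^(2*2) = zeta_3^4 = exp(2*I*pi/3).

Argument: Z/3Z is abelian, so all 3 irreducible complex representations are 1-dimensional. They are given by chi_k(m) = zeta_3^(k*m) for k = 0,...,2. Row orthogonality: sum_m chi_k(m) conj(chi_l(m)) = 3 * [k = l].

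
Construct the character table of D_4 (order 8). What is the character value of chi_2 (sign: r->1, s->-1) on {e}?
Conjugacy classes: {e} of size 1, {r^2} of size 1, {r^1, r^3} of size 2, {s, sr^2, ...} of size 2, {sr, sr^3, ...} of size 2.
Character table:
  irrep \ class              {e} (size 1)  {r^2} (size 1)  {r^1, r^3} (size 2)  {s, sr^2, ...} (size 2)  {sr, sr^3, ...} (size 2)
  chi_1 (triv)               1             1               1                    1                        1                       
  chi_2 (sign: r->1, s->-1)  1             1               1                    -1                       -1                      
  chi_3 (r->-1, s->1)        1             1               -1                   1                        -1                      
  chi_4 (r->-1, s->-1)       1             1               -1                   -1                       1                       
  chi_5 (2d, j=1)            2             -2              0                    0                        0                       

Spot check: chi_2 (sign: r->1, s->-1) on {e} = 1.

Working: D_4 has order 2*4 = 8 with 5 conjugacy classes, hence 5 irreducibles. Sum of squared dims 1 + 1 + 1 + 1 + 4 = 8 = |G|. Linear characters come from the abelianisation; the 2-dimensional irreps have character r^k -> 2*cos(2*pi*j*k/4), reflections -> 0.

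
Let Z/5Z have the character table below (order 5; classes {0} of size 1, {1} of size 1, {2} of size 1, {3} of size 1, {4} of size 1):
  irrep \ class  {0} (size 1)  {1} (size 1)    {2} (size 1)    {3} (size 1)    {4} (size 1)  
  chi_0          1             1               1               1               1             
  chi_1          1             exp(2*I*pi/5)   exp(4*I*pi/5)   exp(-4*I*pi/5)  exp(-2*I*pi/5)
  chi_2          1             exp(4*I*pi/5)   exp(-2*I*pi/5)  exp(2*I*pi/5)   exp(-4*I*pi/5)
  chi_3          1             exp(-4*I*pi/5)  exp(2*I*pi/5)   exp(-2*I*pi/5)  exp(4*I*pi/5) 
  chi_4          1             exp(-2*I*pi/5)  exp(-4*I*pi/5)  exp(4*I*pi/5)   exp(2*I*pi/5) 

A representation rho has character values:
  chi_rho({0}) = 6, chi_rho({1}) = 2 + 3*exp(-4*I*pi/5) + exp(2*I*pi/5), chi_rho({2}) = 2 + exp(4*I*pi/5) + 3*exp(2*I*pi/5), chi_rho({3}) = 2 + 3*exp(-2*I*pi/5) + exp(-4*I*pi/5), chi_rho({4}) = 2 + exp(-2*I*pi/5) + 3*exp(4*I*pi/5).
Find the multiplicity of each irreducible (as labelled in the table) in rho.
Multiplicities: chi_0: 2, chi_1: 1, chi_2: 0, chi_3: 3, chi_4: 0.

Proof sketch: Use <chi_rho, chi> = (1/|G|) sum_C |C| * chi_rho(C) * conj(chi(C)) with |G| = 5 for each irreducible chi in the table:
  <chi_rho, chi_0> = (1/5)[1*(6)*conj(1) + 1*(2 + 3*exp(-4*I*pi/5) + exp(2*I*pi/5))*conj(1) + 1*(2 + exp(4*I*pi/5) + 3*exp(2*I*pi/5))*conj(1) + 1*(2 + 3*exp(-2*I*pi/5) + exp(-4*I*pi/5))*conj(1) + 1*(2 + exp(-2*I*pi/5) + 3*exp(4*I*pi/5))*conj(1)]
      = (1/5)[(6) + (2 + 3*exp(-4*I*pi/5) + exp(2*I*pi/5)) + (2 + exp(4*I*pi/5) + 3*exp(2*I*pi/5)) + (2 + 3*exp(-2*I*pi/5) + exp(-4*I*pi/5)) + (2 + exp(-2*I*pi/5) + 3*exp(4*I*pi/5))] = 10/5 = 2
  <chi_rho, chi_1> = (1/5)[1*(6)*conj(1) + 1*(2 + 3*exp(-4*I*pi/5) + exp(2*I*pi/5))*conj(exp(2*I*pi/5)) + 1*(2 + exp(4*I*pi/5) + 3*exp(2*I*pi/5))*conj(exp(4*I*pi/5)) + 1*(2 + 3*exp(-2*I*pi/5) + exp(-4*I*pi/5))*conj(exp(-4*I*pi/5)) + 1*(2 + exp(-2*I*pi/5) + 3*exp(4*I*pi/5))*conj(exp(-2*I*pi/5))]
      = (1/5)[(6) + (1 + 2*exp(-2*I*pi/5) + 3*exp(4*I*pi/5)) + (1 + 3*exp(-2*I*pi/5) + 2*exp(-4*I*pi/5)) + (1 + 2*exp(4*I*pi/5) + 3*exp(2*I*pi/5)) + (1 + 3*exp(-4*I*pi/5) + 2*exp(2*I*pi/5))] = 5/5 = 1
  <chi_rho, chi_2> = (1/5)[1*(6)*conj(1) + 1*(2 + 3*exp(-4*I*pi/5) + exp(2*I*pi/5))*conj(exp(4*I*pi/5)) + 1*(2 + exp(4*I*pi/5) + 3*exp(2*I*pi/5))*conj(exp(-2*I*pi/5)) + 1*(2 + 3*exp(-2*I*pi/5) + exp(-4*I*pi/5))*conj(exp(2*I*pi/5)) + 1*(2 + exp(-2*I*pi/5) + 3*exp(4*I*pi/5))*conj(exp(-4*I*pi/5))]
      = (1/5)[(6) + (2*exp(-4*I*pi/5) + exp(-2*I*pi/5) + 3*exp(2*I*pi/5)) + (exp(-4*I*pi/5) + 3*exp(4*I*pi/5) + 2*exp(2*I*pi/5)) + (2*exp(-2*I*pi/5) + 3*exp(-4*I*pi/5) + exp(4*I*pi/5)) + (3*exp(-2*I*pi/5) + exp(2*I*pi/5) + 2*exp(4*I*pi/5))] = 0/5 = 0
  <chi_rho, chi_3> = (1/5)[1*(6)*conj(1) + 1*(2 + 3*exp(-4*I*pi/5) + exp(2*I*pi/5))*conj(exp(-4*I*pi/5)) + 1*(2 + exp(4*I*pi/5) + 3*exp(2*I*pi/5))*conj(exp(2*I*pi/5)) + 1*(2 + 3*exp(-2*I*pi/5) + exp(-4*I*pi/5))*conj(exp(-2*I*pi/5)) + 1*(2 + exp(-2*I*pi/5) + 3*exp(4*I*pi/5))*conj(exp(4*I*pi/5))]
      = (1/5)[(6) + (3 + exp(-4*I*pi/5) + 2*exp(4*I*pi/5)) + (3 + 2*exp(-2*I*pi/5) + exp(2*I*pi/5)) + (3 + exp(-2*I*pi/5) + 2*exp(2*I*pi/5)) + (3 + 2*exp(-4*I*pi/5) + exp(4*I*pi/5))] = 15/5 = 3
  <chi_rho, chi_4> = (1/5)[1*(6)*conj(1) + 1*(2 + 3*exp(-4*I*pi/5) + exp(2*I*pi/5))*conj(exp(-2*I*pi/5)) + 1*(2 + exp(4*I*pi/5) + 3*exp(2*I*pi/5))*conj(exp(-4*I*pi/5)) + 1*(2 + 3*exp(-2*I*pi/5) + exp(-4*I*pi/5))*conj(exp(4*I*pi/5)) + 1*(2 + exp(-2*I*pi/5) + 3*exp(4*I*pi/5))*conj(exp(2*I*pi/5))]
      = (1/5)[(6) + (3*exp(-2*I*pi/5) + exp(4*I*pi/5) + 2*exp(2*I*pi/5)) + (3*exp(-4*I*pi/5) + exp(-2*I*pi/5) + 2*exp(4*I*pi/5)) + (2*exp(-4*I*pi/5) + exp(2*I*pi/5) + 3*exp(4*I*pi/5)) + (2*exp(-2*I*pi/5) + exp(-4*I*pi/5) + 3*exp(2*I*pi/5))] = 0/5 = 0
(Exp terms are combined using exp(i*s)*conj(exp(i*t)) = exp(i*(s-t)), and sums of them are collapsed using the identity that for every m > 1 the m distinct m-th roots of unity sum to 0, e.g. 1 + exp(2*I*pi/3) + exp(-2*I*pi/3) = 0.)
Dimension check: dim(rho) = sum (mult * dim) = 2*1 + 1*1 + 0*1 + 3*1 + 0*1 = 6 = chi_rho(e) = 6.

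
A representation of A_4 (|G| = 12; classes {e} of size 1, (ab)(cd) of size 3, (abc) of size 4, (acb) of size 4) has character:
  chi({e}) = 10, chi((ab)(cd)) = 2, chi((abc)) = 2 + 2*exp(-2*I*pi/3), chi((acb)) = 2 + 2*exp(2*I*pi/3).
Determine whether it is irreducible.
Not irreducible (reducible): <chi, chi> = 12 > 1.

Details: <chi, chi> = (1/|G|) sum_C |C| * |chi(C)|^2 = (1/12)[1*|10|^2 + 3*|2|^2 + 4*|2 + 2*exp(-2*I*pi/3)|^2 + 4*|2 + 2*exp(2*I*pi/3)|^2]
  = (1/12)[(100) + (12) + (16) + (16)] = 144/12 = 12.
(Exp terms are combined using exp(i*s)*conj(exp(i*t)) = exp(i*(s-t)), and sums of them are collapsed using the identity that for every m > 1 the m distinct m-th roots of unity sum to 0, e.g. 1 + exp(2*I*pi/3) + exp(-2*I*pi/3) = 0.)
A character is irreducible iff <chi, chi> = 1, so this representation is reducible.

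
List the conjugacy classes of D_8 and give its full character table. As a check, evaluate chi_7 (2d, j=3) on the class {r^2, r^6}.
Conjugacy classes: {e} of size 1, {r^4} of size 1, {r^1, r^7} of size 2, {r^2, r^6} of size 2, {r^3, r^5} of size 2, {s, sr^2, ...} of size 4, {sr, sr^3, ...} of size 4.
Character table:
  irrep \ class              {e} (size 1)  {r^4} (size 1)  {r^1, r^7} (size 2)  {r^2, r^6} (size 2)  {r^3, r^5} (size 2)  {s, sr^2, ...} (size 4)  {sr, sr^3, ...} (size 4)
  chi_1 (triv)               1             1               1                    1                    1                    1                        1                       
  chi_2 (sign: r->1, s->-1)  1             1               1                    1                    1                    -1                       -1                      
  chi_3 (r->-1, s->1)        1             1               -1                   1                    -1                   1                        -1                      
  chi_4 (r->-1, s->-1)       1             1               -1                   1                    -1                   -1                       1                       
  chi_5 (2d, j=1)            2             -2              sqrt(2)              0                    -sqrt(2)             0                        0                       
  chi_6 (2d, j=2)            2             2               0                    -2                   0                    0                        0                       
  chi_7 (2d, j=3)            2             -2              -sqrt(2)             0                    sqrt(2)              0                        0                       

Spot check: chi_7 (2d, j=3) on {r^2, r^6} = 0.

D_8 has order 2*8 = 16 with 7 conjugacy classes, hence 7 irreducibles. Sum of squared dims 1 + 1 + 1 + 1 + 4 + 4 + 4 = 16 = |G|. Linear characters come from the abelianisation; the 2-dimensional irreps have character r^k -> 2*cos(2*pi*j*k/8), reflections -> 0.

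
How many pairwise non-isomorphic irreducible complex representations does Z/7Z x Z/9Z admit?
63

The number of irreducible complex representations of a finite group equals its number of conjugacy classes. Z/7Z x Z/9Z is abelian of order 63, so every element is its own conjugacy class: 63 classes, so Z/7Z x Z/9Z (order 63) has exactly 63 irreducible complex representations.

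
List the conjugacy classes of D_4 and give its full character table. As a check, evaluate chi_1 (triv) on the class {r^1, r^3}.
Conjugacy classes: {e} of size 1, {r^2} of size 1, {r^1, r^3} of size 2, {s, sr^2, ...} of size 2, {sr, sr^3, ...} of size 2.
Character table:
  irrep \ class              {e} (size 1)  {r^2} (size 1)  {r^1, r^3} (size 2)  {s, sr^2, ...} (size 2)  {sr, sr^3, ...} (size 2)
  chi_1 (triv)               1             1               1                    1                        1                       
  chi_2 (sign: r->1, s->-1)  1             1               1                    -1                       -1                      
  chi_3 (r->-1, s->1)        1             1               -1                   1                        -1                      
  chi_4 (r->-1, s->-1)       1             1               -1                   -1                       1                       
  chi_5 (2d, j=1)            2             -2              0                    0                        0                       

Spot check: chi_1 (triv) on {r^1, r^3} = 1.

Reasoning: D_4 has order 2*4 = 8 with 5 conjugacy classes, hence 5 irreducibles. Sum of squared dims 1 + 1 + 1 + 1 + 4 = 8 = |G|. Linear characters come from the abelianisation; the 2-dimensional irreps have character r^k -> 2*cos(2*pi*j*k/4), reflections -> 0.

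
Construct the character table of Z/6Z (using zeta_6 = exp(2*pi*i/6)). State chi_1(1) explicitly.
Character table of Z/6Z (irreps indexed chi_0,...,chi_5 with chi_k(m) = zeta_6^(k*m), zeta_6 = exp(2*pi*i/6)):
  irrep \ class  {0} (size 1)  {1} (size 1)    {2} (size 1)    {3} (size 1)  {4} (size 1)    {5} (size 1)  
  chi_0          1             1               1               1             1               1             
  chi_1          1             exp(I*pi/3)     exp(2*I*pi/3)   -1            exp(-2*I*pi/3)  exp(-I*pi/3)  
  chi_2          1             exp(2*I*pi/3)   exp(-2*I*pi/3)  1             exp(2*I*pi/3)   exp(-2*I*pi/3)
  chi_3          1             -1              1               -1            1               -1            
  chi_4          1             exp(-2*I*pi/3)  exp(2*I*pi/3)   1             exp(-2*I*pi/3)  exp(2*I*pi/3) 
  chi_5          1             exp(-I*pi/3)    exp(-2*I*pi/3)  -1            exp(2*I*pi/3)   exp(I*pi/3)   

Spot check: chi_1(1) = zeta_6^(1*1) = zeta_6^1 = exp(I*pi/3).

Derivation: Z/6Z is abelian, so all 6 irreducible complex representations are 1-dimensional. They are given by chi_k(m) = zeta_6^(k*m) for k = 0,...,5. Row orthogonality: sum_m chi_k(m) conj(chi_l(m)) = 6 * [k = l].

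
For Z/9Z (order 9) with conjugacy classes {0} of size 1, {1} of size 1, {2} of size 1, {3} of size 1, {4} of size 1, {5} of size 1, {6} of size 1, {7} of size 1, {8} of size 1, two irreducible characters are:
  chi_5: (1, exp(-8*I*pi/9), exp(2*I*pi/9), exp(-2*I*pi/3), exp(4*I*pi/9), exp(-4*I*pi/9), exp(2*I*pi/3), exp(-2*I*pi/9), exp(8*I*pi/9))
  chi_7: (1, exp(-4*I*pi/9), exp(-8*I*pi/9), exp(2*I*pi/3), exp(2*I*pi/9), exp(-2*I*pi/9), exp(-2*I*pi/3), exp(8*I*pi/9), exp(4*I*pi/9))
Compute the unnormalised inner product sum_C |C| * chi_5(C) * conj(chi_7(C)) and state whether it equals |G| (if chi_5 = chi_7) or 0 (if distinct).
Sum = 0; so <chi_5, chi_7> = 0 (distinct irreducibles are orthogonal).

Explanation: Compute term by term over conjugacy classes (|C| * chi_5(C) * conj(chi_7(C))):
  1*(1)*conj(1) + 1*(exp(-8*I*pi/9))*conj(exp(-4*I*pi/9)) + 1*(exp(2*I*pi/9))*conj(exp(-8*I*pi/9)) + 1*(exp(-2*I*pi/3))*conj(exp(2*I*pi/3)) + 1*(exp(4*I*pi/9))*conj(exp(2*I*pi/9)) + 1*(exp(-4*I*pi/9))*conj(exp(-2*I*pi/9)) + 1*(exp(2*I*pi/3))*conj(exp(-2*I*pi/3)) + 1*(exp(-2*I*pi/9))*conj(exp(8*I*pi/9)) + 1*(exp(8*I*pi/9))*conj(exp(4*I*pi/9))
  = (1) + (exp(-4*I*pi/9)) + (exp(-8*I*pi/9)) + (exp(2*I*pi/3)) + (exp(2*I*pi/9)) + (exp(-2*I*pi/9)) + (exp(-2*I*pi/3)) + (exp(8*I*pi/9)) + (exp(4*I*pi/9))
  = 0.
(Exp terms are combined using exp(i*s)*conj(exp(i*t)) = exp(i*(s-t)), and sums of them are collapsed using the identity that for every m > 1 the m distinct m-th roots of unity sum to 0, e.g. 1 + exp(2*I*pi/3) + exp(-2*I*pi/3) = 0.)
Dividing by |G| = 9 gives 0/9 = 0, matching the row-orthogonality relation <chi_5, chi_7> = [chi_5 = chi_7].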